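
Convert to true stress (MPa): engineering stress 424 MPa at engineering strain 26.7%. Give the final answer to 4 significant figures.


sigma_true = sigma_eng * (1 + epsilon_eng)
sigma_true = 424 * (1 + 0.267)
sigma_true = 537.2 MPa


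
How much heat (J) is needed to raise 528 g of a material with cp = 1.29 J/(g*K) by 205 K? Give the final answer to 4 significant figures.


Q = m * cp * dT
Q = 528 * 1.29 * 205
Q = 139600 J


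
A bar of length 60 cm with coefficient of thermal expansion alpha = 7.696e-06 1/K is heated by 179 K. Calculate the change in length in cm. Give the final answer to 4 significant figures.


dL = L0 * alpha * dT
dL = 60 * 7.696e-06 * 179
dL = 0.08266 cm


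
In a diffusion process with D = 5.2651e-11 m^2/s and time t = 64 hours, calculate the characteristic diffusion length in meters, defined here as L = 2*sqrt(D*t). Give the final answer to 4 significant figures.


t = 64 hr = 230400 s
Diffusion length = 2*sqrt(D*t)
= 2*sqrt(5.2651e-11 * 230400)
= 6.966e-03 m


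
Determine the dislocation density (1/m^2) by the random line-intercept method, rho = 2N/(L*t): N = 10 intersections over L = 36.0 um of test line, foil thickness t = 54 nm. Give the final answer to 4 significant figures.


rho = 2N / (L * t)
L = 36.0 um = 3.6e-05 m, t = 54 nm = 5.4e-08 m
rho = 2 * 10 / (3.6e-05 * 5.4e-08)
rho = 1.029e+13 1/m^2


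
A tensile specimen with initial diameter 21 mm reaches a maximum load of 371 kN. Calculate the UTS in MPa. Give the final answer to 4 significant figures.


A0 = pi*(d/2)^2 = pi*(21/2)^2 = 346.361 mm^2
UTS = F_max / A0 = 371*1000 / 346.361
UTS = 1071 MPa


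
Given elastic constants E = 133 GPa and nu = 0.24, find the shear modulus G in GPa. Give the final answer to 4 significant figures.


G = E / (2*(1+nu))
G = 133 / (2*(1+0.24))
G = 53.63 GPa


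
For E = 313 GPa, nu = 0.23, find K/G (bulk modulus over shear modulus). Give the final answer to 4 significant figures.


G = E / (2*(1+nu))
G = 313 / (2*(1+0.23)) = 127.236 GPa
K = E / (3*(1-2*nu))
K = 313 / (3*(1-2*0.23)) = 193.21 GPa
K/G = 193.21 / 127.236 = 1.519


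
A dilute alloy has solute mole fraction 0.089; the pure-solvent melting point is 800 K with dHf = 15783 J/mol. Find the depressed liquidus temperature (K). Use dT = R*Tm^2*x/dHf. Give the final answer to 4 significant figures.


dT = R*Tm^2*x / dHf
dT = 8.314 * 800^2 * 0.089 / 15783
dT = 30.0048 K
T_new = 800 - 30.0048 = 770 K


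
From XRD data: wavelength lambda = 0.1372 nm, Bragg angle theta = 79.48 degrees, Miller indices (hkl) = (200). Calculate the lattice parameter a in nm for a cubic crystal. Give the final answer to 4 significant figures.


d = lambda / (2*sin(theta))
d = 0.1372 / (2*sin(79.48 deg))
d = 0.0697728 nm
a = d * sqrt(h^2+k^2+l^2) = 0.0697728 * sqrt(4)
a = 0.1395 nm


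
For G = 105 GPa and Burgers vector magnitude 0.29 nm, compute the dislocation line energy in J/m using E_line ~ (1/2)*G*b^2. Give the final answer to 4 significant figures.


E = G*b^2/2
b = 0.29 nm = 2.9e-10 m
G = 105 GPa = 1.05e+11 Pa
E = 0.5 * 1.05e+11 * (2.9e-10)^2
E = 4.415e-09 J/m


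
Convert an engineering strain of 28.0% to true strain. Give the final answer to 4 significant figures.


epsilon_true = ln(1 + epsilon_eng)
epsilon_true = ln(1 + 0.28)
epsilon_true = 0.2469


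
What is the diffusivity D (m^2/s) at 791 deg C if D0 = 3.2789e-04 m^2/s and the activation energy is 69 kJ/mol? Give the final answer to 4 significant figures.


D = D0 * exp(-Qd / (R*T))
T = 1064.15 K
D = 3.2789e-04 * exp(-69e3 / (8.314 * 1064.15))
D = 1.345e-07 m^2/s


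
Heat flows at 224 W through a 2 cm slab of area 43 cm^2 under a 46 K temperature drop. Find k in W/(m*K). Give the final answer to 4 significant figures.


k = Q*L / (A*dT)
L = 0.02 m, A = 4.3e-03 m^2
k = 224 * 0.02 / (4.3e-03 * 46)
k = 22.65 W/(m*K)


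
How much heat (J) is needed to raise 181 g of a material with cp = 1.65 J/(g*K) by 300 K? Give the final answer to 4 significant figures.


Q = m * cp * dT
Q = 181 * 1.65 * 300
Q = 89600 J


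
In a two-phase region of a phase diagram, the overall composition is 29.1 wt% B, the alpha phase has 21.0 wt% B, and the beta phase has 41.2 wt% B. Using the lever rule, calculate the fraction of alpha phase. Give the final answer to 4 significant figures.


f_alpha = (C_beta - C0) / (C_beta - C_alpha)
f_alpha = (41.2 - 29.1) / (41.2 - 21.0)
f_alpha = 0.599


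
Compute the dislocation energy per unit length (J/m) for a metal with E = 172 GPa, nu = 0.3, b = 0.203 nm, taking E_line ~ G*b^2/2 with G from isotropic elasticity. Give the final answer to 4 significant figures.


Step 1: G = E / (2*(1+nu))
G = 172 / (2*(1+0.3)) = 66.1538 GPa = 6.61538e+10 Pa
Step 2: E_line = G*b^2/2
b = 0.203 nm = 2.03e-10 m
E_line = 0.5 * 6.61538e+10 * (2.03e-10)^2 = 1.363e-09 J/m


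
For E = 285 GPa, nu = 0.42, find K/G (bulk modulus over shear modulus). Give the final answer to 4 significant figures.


G = E / (2*(1+nu))
G = 285 / (2*(1+0.42)) = 100.352 GPa
K = E / (3*(1-2*nu))
K = 285 / (3*(1-2*0.42)) = 593.75 GPa
K/G = 593.75 / 100.352 = 5.917


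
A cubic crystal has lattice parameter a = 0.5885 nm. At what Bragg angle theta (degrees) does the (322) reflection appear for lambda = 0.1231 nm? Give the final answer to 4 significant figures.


d = a / sqrt(h^2+k^2+l^2)
d = 0.5885 / sqrt(17) = 0.142732 nm
lambda = 2*d*sin(theta)  =>  sin(theta) = lambda / (2*d)
sin(theta) = 0.1231 / (2 * 0.142732) = 0.431227
theta = 25.55 deg


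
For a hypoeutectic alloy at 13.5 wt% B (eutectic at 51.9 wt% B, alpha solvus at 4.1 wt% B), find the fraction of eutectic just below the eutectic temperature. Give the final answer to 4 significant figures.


f_primary = (C_e - C0) / (C_e - C_alpha_max)
f_primary = (51.9 - 13.5) / (51.9 - 4.1)
f_primary = 0.803347
f_eutectic = 1 - 0.803347 = 0.1967


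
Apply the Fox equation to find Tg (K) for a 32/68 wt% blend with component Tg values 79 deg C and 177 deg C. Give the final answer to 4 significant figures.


1/Tg = w1/Tg1 + w2/Tg2 (in Kelvin)
Tg1 = 352.15 K, Tg2 = 450.15 K
1/Tg = 0.32/352.15 + 0.68/450.15
Tg = 413.3 K


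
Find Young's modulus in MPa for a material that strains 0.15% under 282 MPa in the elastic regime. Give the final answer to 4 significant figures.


E = sigma / epsilon
epsilon = 0.15% = 1.5e-03
E = 282 / 1.5e-03
E = 188000 MPa


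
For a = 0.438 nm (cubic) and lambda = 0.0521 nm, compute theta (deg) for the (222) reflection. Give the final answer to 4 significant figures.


d = a / sqrt(h^2+k^2+l^2)
d = 0.438 / sqrt(12) = 0.12644 nm
lambda = 2*d*sin(theta)  =>  sin(theta) = lambda / (2*d)
sin(theta) = 0.0521 / (2 * 0.12644) = 0.206027
theta = 11.89 deg


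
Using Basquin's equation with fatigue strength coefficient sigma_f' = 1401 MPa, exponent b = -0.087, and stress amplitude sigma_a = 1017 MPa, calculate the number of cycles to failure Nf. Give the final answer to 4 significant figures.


sigma_a = sigma_f' * (2*Nf)^b
2*Nf = (sigma_a / sigma_f')^(1/b)
2*Nf = (1017 / 1401)^(1/-0.087)
2*Nf = 39.7236
Nf = 19.86 cycles


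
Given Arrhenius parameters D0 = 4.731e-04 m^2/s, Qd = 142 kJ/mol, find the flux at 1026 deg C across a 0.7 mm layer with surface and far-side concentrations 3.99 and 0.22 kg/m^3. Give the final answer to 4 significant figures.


Step 1: D = D0 * exp(-Qd/(R*T))
T = 1026 + 273.15 = 1299.15 K
D = 4.731e-04 * exp(-142e3 / (8.314 * 1299.15)) = 9.23387e-10 m^2/s
Step 2: J = D * (C1 - C2) / dx
J = 9.23387e-10 * (3.99 - 0.22) / 7e-04
J = 4.973e-06 kg/(m^2*s)


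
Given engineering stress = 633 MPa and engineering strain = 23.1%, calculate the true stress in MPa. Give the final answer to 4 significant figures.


sigma_true = sigma_eng * (1 + epsilon_eng)
sigma_true = 633 * (1 + 0.231)
sigma_true = 779.2 MPa


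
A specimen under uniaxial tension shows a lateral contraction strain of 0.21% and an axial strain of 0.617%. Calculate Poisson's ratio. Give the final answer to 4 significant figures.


nu = -epsilon_lat / epsilon_axial
Lateral strain is contraction (negative), so using magnitudes:
nu = 0.21 / 0.617
nu = 0.3404


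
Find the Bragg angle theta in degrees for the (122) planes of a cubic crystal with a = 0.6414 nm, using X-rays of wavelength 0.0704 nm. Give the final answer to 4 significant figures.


d = a / sqrt(h^2+k^2+l^2)
d = 0.6414 / sqrt(9) = 0.2138 nm
lambda = 2*d*sin(theta)  =>  sin(theta) = lambda / (2*d)
sin(theta) = 0.0704 / (2 * 0.2138) = 0.16464
theta = 9.476 deg


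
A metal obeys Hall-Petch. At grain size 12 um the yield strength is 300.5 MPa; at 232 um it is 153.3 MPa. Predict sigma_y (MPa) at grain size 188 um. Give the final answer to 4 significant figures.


sigma_y = sigma0 + k / sqrt(d)
1/sqrt(d1) = 1/sqrt(1.2e-05) = 288.675;  1/sqrt(d2) = 65.6532
k = (sigma1 - sigma2) / (1/sqrt(d1) - 1/sqrt(d2)) = (300.5 - 153.3) / (288.675 - 65.6532) = 0.660025 MPa*m^0.5
sigma0 = sigma1 - k/sqrt(d1) = 300.5 - 0.660025*288.675 = 109.967 MPa
sigma_y(d3) = 109.967 + 0.660025 / sqrt(1.88e-04) = 158.1 MPa


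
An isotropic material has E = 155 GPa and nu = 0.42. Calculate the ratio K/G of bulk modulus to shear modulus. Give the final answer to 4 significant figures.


G = E / (2*(1+nu))
G = 155 / (2*(1+0.42)) = 54.5775 GPa
K = E / (3*(1-2*nu))
K = 155 / (3*(1-2*0.42)) = 322.917 GPa
K/G = 322.917 / 54.5775 = 5.917


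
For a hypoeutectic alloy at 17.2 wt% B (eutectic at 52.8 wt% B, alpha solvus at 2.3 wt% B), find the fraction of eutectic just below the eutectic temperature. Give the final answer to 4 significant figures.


f_primary = (C_e - C0) / (C_e - C_alpha_max)
f_primary = (52.8 - 17.2) / (52.8 - 2.3)
f_primary = 0.70495
f_eutectic = 1 - 0.70495 = 0.295


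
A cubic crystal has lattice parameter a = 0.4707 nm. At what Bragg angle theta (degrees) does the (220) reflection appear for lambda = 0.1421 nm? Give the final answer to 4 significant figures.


d = a / sqrt(h^2+k^2+l^2)
d = 0.4707 / sqrt(8) = 0.166418 nm
lambda = 2*d*sin(theta)  =>  sin(theta) = lambda / (2*d)
sin(theta) = 0.1421 / (2 * 0.166418) = 0.426938
theta = 25.27 deg


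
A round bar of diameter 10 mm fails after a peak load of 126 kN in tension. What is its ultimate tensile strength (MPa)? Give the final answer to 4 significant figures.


A0 = pi*(d/2)^2 = pi*(10/2)^2 = 78.5398 mm^2
UTS = F_max / A0 = 126*1000 / 78.5398
UTS = 1604 MPa


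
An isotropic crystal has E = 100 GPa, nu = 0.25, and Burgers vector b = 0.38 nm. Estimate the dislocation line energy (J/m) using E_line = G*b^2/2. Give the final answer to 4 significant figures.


Step 1: G = E / (2*(1+nu))
G = 100 / (2*(1+0.25)) = 40 GPa = 4e+10 Pa
Step 2: E_line = G*b^2/2
b = 0.38 nm = 3.8e-10 m
E_line = 0.5 * 4e+10 * (3.8e-10)^2 = 2.888e-09 J/m


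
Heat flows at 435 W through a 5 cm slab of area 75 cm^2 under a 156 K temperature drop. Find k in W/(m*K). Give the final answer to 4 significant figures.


k = Q*L / (A*dT)
L = 0.05 m, A = 7.5e-03 m^2
k = 435 * 0.05 / (7.5e-03 * 156)
k = 18.59 W/(m*K)


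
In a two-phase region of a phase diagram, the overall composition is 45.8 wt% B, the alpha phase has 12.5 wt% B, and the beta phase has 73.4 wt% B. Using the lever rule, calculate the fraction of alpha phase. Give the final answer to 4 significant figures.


f_alpha = (C_beta - C0) / (C_beta - C_alpha)
f_alpha = (73.4 - 45.8) / (73.4 - 12.5)
f_alpha = 0.4532


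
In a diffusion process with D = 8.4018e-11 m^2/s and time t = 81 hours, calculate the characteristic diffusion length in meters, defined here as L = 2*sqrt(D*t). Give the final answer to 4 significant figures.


t = 81 hr = 291600 s
Diffusion length = 2*sqrt(D*t)
= 2*sqrt(8.4018e-11 * 291600)
= 9.899e-03 m


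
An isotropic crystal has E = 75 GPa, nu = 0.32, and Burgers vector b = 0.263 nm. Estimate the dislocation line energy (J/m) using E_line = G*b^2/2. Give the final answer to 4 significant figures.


Step 1: G = E / (2*(1+nu))
G = 75 / (2*(1+0.32)) = 28.4091 GPa = 2.84091e+10 Pa
Step 2: E_line = G*b^2/2
b = 0.263 nm = 2.63e-10 m
E_line = 0.5 * 2.84091e+10 * (2.63e-10)^2 = 9.825e-10 J/m


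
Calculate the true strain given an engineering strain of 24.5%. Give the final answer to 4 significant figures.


epsilon_true = ln(1 + epsilon_eng)
epsilon_true = ln(1 + 0.245)
epsilon_true = 0.2191


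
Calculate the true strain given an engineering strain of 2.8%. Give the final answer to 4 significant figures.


epsilon_true = ln(1 + epsilon_eng)
epsilon_true = ln(1 + 0.028)
epsilon_true = 0.02762


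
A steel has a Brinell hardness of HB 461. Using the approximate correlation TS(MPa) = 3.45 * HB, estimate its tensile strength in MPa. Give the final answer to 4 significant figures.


TS (MPa) = 3.45 * HB
TS = 3.45 * 461
TS = 1590 MPa


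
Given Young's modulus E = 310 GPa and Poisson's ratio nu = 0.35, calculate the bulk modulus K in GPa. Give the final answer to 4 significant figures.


K = E / (3*(1-2*nu))
K = 310 / (3*(1-2*0.35))
K = 344.4 GPa


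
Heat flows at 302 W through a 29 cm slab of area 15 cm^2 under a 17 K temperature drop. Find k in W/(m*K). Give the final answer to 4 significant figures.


k = Q*L / (A*dT)
L = 0.29 m, A = 1.5e-03 m^2
k = 302 * 0.29 / (1.5e-03 * 17)
k = 3435 W/(m*K)


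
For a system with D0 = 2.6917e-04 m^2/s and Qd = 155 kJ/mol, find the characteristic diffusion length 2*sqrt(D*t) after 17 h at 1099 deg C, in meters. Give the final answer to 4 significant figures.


Step 1: D = D0 * exp(-Qd/(R*T))
T = 1372.15 K
D = 2.6917e-04 * exp(-155e3 / (8.314 * 1372.15)) = 3.3831e-10 m^2/s
Step 2: L = 2*sqrt(D*t)
t = 17 h = 61200 s
L = 2*sqrt(3.3831e-10 * 61200) = 9.1e-03 m


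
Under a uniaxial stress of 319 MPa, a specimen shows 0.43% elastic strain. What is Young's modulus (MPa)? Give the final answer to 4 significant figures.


E = sigma / epsilon
epsilon = 0.43% = 4.3e-03
E = 319 / 4.3e-03
E = 74190 MPa


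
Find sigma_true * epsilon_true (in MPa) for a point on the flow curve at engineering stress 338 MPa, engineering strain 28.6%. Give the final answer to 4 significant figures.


sigma_true = sigma_eng * (1 + epsilon_eng)
sigma_true = 338 * (1 + 0.286) = 434.668 MPa
epsilon_true = ln(1 + epsilon_eng)
epsilon_true = ln(1 + 0.286) = 0.251537
sigma_true * epsilon_true = 434.668 * 0.251537 = 109.3 MPa


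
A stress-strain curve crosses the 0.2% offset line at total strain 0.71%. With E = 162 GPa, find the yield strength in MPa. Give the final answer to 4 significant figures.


Offset strain = 0.002
Elastic strain at yield = total_strain - offset = 7.1e-03 - 0.002 = 5.1e-03
sigma_y = E * elastic_strain = 162000 * 5.1e-03
sigma_y = 826.2 MPa


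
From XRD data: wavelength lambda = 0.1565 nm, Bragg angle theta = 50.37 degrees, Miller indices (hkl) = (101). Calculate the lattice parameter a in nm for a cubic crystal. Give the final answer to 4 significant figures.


d = lambda / (2*sin(theta))
d = 0.1565 / (2*sin(50.37 deg))
d = 0.1016 nm
a = d * sqrt(h^2+k^2+l^2) = 0.1016 * sqrt(2)
a = 0.1437 nm


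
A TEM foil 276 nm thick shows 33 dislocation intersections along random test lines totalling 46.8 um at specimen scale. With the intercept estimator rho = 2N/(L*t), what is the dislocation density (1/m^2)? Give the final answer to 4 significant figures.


rho = 2N / (L * t)
L = 46.8 um = 4.68e-05 m, t = 276 nm = 2.76e-07 m
rho = 2 * 33 / (4.68e-05 * 2.76e-07)
rho = 5.11e+12 1/m^2


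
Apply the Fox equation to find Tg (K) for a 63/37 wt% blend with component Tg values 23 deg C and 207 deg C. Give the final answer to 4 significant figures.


1/Tg = w1/Tg1 + w2/Tg2 (in Kelvin)
Tg1 = 296.15 K, Tg2 = 480.15 K
1/Tg = 0.63/296.15 + 0.37/480.15
Tg = 345.1 K


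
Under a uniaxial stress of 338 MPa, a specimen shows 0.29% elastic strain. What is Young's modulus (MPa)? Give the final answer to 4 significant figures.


E = sigma / epsilon
epsilon = 0.29% = 2.9e-03
E = 338 / 2.9e-03
E = 116600 MPa


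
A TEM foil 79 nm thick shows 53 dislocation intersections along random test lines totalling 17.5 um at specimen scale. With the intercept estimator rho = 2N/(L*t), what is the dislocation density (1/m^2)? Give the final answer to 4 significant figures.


rho = 2N / (L * t)
L = 17.5 um = 1.75e-05 m, t = 79 nm = 7.9e-08 m
rho = 2 * 53 / (1.75e-05 * 7.9e-08)
rho = 7.667e+13 1/m^2


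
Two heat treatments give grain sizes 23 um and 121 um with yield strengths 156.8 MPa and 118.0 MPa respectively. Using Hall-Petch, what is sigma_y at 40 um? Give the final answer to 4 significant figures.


sigma_y = sigma0 + k / sqrt(d)
1/sqrt(d1) = 1/sqrt(2.3e-05) = 208.514;  1/sqrt(d2) = 90.9091
k = (sigma1 - sigma2) / (1/sqrt(d1) - 1/sqrt(d2)) = (156.8 - 118.0) / (208.514 - 90.9091) = 0.329917 MPa*m^0.5
sigma0 = sigma1 - k/sqrt(d1) = 156.8 - 0.329917*208.514 = 88.0075 MPa
sigma_y(d3) = 88.0075 + 0.329917 / sqrt(4e-05) = 140.2 MPa


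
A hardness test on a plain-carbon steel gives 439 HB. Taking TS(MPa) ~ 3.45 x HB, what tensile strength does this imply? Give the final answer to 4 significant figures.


TS (MPa) = 3.45 * HB
TS = 3.45 * 439
TS = 1515 MPa


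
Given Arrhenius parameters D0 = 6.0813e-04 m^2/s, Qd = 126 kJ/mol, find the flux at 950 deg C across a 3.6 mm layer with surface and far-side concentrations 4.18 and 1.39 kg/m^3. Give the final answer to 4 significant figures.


Step 1: D = D0 * exp(-Qd/(R*T))
T = 950 + 273.15 = 1223.15 K
D = 6.0813e-04 * exp(-126e3 / (8.314 * 1223.15)) = 2.52912e-09 m^2/s
Step 2: J = D * (C1 - C2) / dx
J = 2.52912e-09 * (4.18 - 1.39) / 3.6e-03
J = 1.96e-06 kg/(m^2*s)


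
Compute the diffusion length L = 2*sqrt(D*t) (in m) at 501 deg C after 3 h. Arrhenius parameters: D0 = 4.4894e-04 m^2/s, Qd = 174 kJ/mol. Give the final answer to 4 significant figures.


Step 1: D = D0 * exp(-Qd/(R*T))
T = 774.15 K
D = 4.4894e-04 * exp(-174e3 / (8.314 * 774.15)) = 8.15396e-16 m^2/s
Step 2: L = 2*sqrt(D*t)
t = 3 h = 10800 s
L = 2*sqrt(8.15396e-16 * 10800) = 5.935e-06 m


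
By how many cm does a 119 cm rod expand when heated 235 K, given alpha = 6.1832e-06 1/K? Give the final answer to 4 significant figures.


dL = L0 * alpha * dT
dL = 119 * 6.1832e-06 * 235
dL = 0.1729 cm


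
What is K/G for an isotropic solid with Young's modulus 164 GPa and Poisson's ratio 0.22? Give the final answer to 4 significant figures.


G = E / (2*(1+nu))
G = 164 / (2*(1+0.22)) = 67.2131 GPa
K = E / (3*(1-2*nu))
K = 164 / (3*(1-2*0.22)) = 97.619 GPa
K/G = 97.619 / 67.2131 = 1.452


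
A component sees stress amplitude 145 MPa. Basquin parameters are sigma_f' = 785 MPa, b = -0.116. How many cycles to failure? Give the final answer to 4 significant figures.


sigma_a = sigma_f' * (2*Nf)^b
2*Nf = (sigma_a / sigma_f')^(1/b)
2*Nf = (145 / 785)^(1/-0.116)
2*Nf = 2.10518e+06
Nf = 1.053e+06 cycles


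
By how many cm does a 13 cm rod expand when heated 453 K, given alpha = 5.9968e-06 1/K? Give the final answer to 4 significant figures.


dL = L0 * alpha * dT
dL = 13 * 5.9968e-06 * 453
dL = 0.03532 cm


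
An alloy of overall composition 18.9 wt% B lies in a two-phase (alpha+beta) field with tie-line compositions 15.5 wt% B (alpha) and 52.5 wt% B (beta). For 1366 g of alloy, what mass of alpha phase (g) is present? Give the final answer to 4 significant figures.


f_alpha = (C_beta - C0) / (C_beta - C_alpha)
f_alpha = (52.5 - 18.9) / (52.5 - 15.5) = 0.908108
m_alpha = f_alpha * m_total = 0.908108 * 1366 = 1240 g


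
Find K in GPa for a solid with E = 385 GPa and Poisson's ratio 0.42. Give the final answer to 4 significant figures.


K = E / (3*(1-2*nu))
K = 385 / (3*(1-2*0.42))
K = 802.1 GPa


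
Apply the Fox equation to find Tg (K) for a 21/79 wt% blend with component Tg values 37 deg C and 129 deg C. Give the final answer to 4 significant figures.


1/Tg = w1/Tg1 + w2/Tg2 (in Kelvin)
Tg1 = 310.15 K, Tg2 = 402.15 K
1/Tg = 0.21/310.15 + 0.79/402.15
Tg = 378.6 K


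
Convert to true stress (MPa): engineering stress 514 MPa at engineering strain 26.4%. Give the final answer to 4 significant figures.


sigma_true = sigma_eng * (1 + epsilon_eng)
sigma_true = 514 * (1 + 0.264)
sigma_true = 649.7 MPa


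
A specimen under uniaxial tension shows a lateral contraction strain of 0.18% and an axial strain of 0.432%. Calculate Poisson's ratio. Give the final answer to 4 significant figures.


nu = -epsilon_lat / epsilon_axial
Lateral strain is contraction (negative), so using magnitudes:
nu = 0.18 / 0.432
nu = 0.4167


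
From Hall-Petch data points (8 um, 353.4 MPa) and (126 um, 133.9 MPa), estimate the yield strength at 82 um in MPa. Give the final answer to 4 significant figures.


sigma_y = sigma0 + k / sqrt(d)
1/sqrt(d1) = 1/sqrt(8e-06) = 353.553;  1/sqrt(d2) = 89.0871
k = (sigma1 - sigma2) / (1/sqrt(d1) - 1/sqrt(d2)) = (353.4 - 133.9) / (353.553 - 89.0871) = 0.829973 MPa*m^0.5
sigma0 = sigma1 - k/sqrt(d1) = 353.4 - 0.829973*353.553 = 59.9601 MPa
sigma_y(d3) = 59.9601 + 0.829973 / sqrt(8.2e-05) = 151.6 MPa


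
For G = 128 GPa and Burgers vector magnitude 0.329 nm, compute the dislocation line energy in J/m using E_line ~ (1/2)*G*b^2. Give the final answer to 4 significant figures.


E = G*b^2/2
b = 0.329 nm = 3.29e-10 m
G = 128 GPa = 1.28e+11 Pa
E = 0.5 * 1.28e+11 * (3.29e-10)^2
E = 6.927e-09 J/m


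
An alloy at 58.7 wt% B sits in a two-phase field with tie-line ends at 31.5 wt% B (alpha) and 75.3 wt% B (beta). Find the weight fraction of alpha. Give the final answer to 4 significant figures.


f_alpha = (C_beta - C0) / (C_beta - C_alpha)
f_alpha = (75.3 - 58.7) / (75.3 - 31.5)
f_alpha = 0.379


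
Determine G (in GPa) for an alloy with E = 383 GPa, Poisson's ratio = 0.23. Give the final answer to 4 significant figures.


G = E / (2*(1+nu))
G = 383 / (2*(1+0.23))
G = 155.7 GPa


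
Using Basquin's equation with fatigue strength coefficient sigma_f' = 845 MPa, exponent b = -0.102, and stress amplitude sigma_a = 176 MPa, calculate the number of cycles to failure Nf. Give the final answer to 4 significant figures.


sigma_a = sigma_f' * (2*Nf)^b
2*Nf = (sigma_a / sigma_f')^(1/b)
2*Nf = (176 / 845)^(1/-0.102)
2*Nf = 4.78458e+06
Nf = 2.392e+06 cycles


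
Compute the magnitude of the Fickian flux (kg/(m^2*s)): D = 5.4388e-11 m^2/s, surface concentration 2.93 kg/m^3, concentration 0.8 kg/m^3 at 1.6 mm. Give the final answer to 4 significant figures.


J = -D * (dC/dx) = D * (C1 - C2) / dx
J = 5.4388e-11 * (2.93 - 0.8) / 1.6e-03
J = 7.24e-08 kg/(m^2*s)


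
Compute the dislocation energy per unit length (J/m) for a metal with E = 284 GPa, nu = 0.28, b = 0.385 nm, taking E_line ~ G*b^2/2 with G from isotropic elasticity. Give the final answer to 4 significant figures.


Step 1: G = E / (2*(1+nu))
G = 284 / (2*(1+0.28)) = 110.938 GPa = 1.10938e+11 Pa
Step 2: E_line = G*b^2/2
b = 0.385 nm = 3.85e-10 m
E_line = 0.5 * 1.10938e+11 * (3.85e-10)^2 = 8.222e-09 J/m


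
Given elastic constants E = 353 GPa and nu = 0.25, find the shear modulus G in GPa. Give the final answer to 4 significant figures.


G = E / (2*(1+nu))
G = 353 / (2*(1+0.25))
G = 141.2 GPa


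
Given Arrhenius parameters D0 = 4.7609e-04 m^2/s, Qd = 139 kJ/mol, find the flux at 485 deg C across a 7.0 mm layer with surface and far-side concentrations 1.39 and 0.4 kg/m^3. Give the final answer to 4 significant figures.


Step 1: D = D0 * exp(-Qd/(R*T))
T = 485 + 273.15 = 758.15 K
D = 4.7609e-04 * exp(-139e3 / (8.314 * 758.15)) = 1.26064e-13 m^2/s
Step 2: J = D * (C1 - C2) / dx
J = 1.26064e-13 * (1.39 - 0.4) / 7e-03
J = 1.783e-11 kg/(m^2*s)


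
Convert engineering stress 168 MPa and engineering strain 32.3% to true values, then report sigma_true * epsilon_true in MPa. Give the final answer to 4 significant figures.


sigma_true = sigma_eng * (1 + epsilon_eng)
sigma_true = 168 * (1 + 0.323) = 222.264 MPa
epsilon_true = ln(1 + epsilon_eng)
epsilon_true = ln(1 + 0.323) = 0.279902
sigma_true * epsilon_true = 222.264 * 0.279902 = 62.21 MPa


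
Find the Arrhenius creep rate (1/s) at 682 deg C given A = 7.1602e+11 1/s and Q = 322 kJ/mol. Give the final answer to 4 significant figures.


rate = A * exp(-Q / (R*T))
T = 682 + 273.15 = 955.15 K
rate = 7.1602e+11 * exp(-322e3 / (8.314 * 955.15))
rate = 1.758e-06 1/s


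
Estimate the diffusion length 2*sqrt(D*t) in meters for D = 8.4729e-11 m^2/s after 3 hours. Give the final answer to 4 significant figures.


t = 3 hr = 10800 s
Diffusion length = 2*sqrt(D*t)
= 2*sqrt(8.4729e-11 * 10800)
= 1.913e-03 m


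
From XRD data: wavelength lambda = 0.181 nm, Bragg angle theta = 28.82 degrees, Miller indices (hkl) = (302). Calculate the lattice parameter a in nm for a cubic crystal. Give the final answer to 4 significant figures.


d = lambda / (2*sin(theta))
d = 0.181 / (2*sin(28.82 deg))
d = 0.187736 nm
a = d * sqrt(h^2+k^2+l^2) = 0.187736 * sqrt(13)
a = 0.6769 nm


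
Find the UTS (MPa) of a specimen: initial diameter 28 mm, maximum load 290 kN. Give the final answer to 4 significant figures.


A0 = pi*(d/2)^2 = pi*(28/2)^2 = 615.752 mm^2
UTS = F_max / A0 = 290*1000 / 615.752
UTS = 471 MPa


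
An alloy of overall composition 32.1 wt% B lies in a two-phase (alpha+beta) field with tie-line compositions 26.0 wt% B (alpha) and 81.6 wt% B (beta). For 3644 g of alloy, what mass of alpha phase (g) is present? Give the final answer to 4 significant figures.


f_alpha = (C_beta - C0) / (C_beta - C_alpha)
f_alpha = (81.6 - 32.1) / (81.6 - 26.0) = 0.890288
m_alpha = f_alpha * m_total = 0.890288 * 3644 = 3244 g


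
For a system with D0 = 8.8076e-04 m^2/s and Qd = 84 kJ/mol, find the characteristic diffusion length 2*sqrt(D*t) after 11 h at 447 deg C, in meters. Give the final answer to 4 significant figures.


Step 1: D = D0 * exp(-Qd/(R*T))
T = 720.15 K
D = 8.8076e-04 * exp(-84e3 / (8.314 * 720.15)) = 7.10993e-10 m^2/s
Step 2: L = 2*sqrt(D*t)
t = 11 h = 39600 s
L = 2*sqrt(7.10993e-10 * 39600) = 0.01061 m


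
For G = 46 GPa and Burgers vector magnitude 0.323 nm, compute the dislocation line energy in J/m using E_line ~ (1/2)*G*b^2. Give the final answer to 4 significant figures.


E = G*b^2/2
b = 0.323 nm = 3.23e-10 m
G = 46 GPa = 4.6e+10 Pa
E = 0.5 * 4.6e+10 * (3.23e-10)^2
E = 2.4e-09 J/m


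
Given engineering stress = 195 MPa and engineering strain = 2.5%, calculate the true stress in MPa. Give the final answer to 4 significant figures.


sigma_true = sigma_eng * (1 + epsilon_eng)
sigma_true = 195 * (1 + 0.025)
sigma_true = 199.9 MPa


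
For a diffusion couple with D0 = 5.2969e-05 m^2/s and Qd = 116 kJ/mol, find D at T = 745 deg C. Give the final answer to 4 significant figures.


D = D0 * exp(-Qd / (R*T))
T = 1018.15 K
D = 5.2969e-05 * exp(-116e3 / (8.314 * 1018.15))
D = 5.924e-11 m^2/s


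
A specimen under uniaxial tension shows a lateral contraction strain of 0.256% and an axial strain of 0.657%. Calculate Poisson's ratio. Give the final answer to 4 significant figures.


nu = -epsilon_lat / epsilon_axial
Lateral strain is contraction (negative), so using magnitudes:
nu = 0.256 / 0.657
nu = 0.3896


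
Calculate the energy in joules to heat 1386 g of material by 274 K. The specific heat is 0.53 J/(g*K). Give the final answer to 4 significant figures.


Q = m * cp * dT
Q = 1386 * 0.53 * 274
Q = 201300 J


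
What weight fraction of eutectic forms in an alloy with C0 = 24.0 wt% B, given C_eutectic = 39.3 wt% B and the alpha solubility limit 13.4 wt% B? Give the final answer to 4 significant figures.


f_primary = (C_e - C0) / (C_e - C_alpha_max)
f_primary = (39.3 - 24.0) / (39.3 - 13.4)
f_primary = 0.590734
f_eutectic = 1 - 0.590734 = 0.4093


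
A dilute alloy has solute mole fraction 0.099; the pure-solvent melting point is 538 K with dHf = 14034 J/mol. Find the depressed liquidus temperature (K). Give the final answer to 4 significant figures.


dT = R*Tm^2*x / dHf
dT = 8.314 * 538^2 * 0.099 / 14034
dT = 16.9757 K
T_new = 538 - 16.9757 = 521 K


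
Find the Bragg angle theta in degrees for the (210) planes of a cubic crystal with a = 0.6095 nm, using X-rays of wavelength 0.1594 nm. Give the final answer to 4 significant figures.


d = a / sqrt(h^2+k^2+l^2)
d = 0.6095 / sqrt(5) = 0.272577 nm
lambda = 2*d*sin(theta)  =>  sin(theta) = lambda / (2*d)
sin(theta) = 0.1594 / (2 * 0.272577) = 0.292395
theta = 17 deg


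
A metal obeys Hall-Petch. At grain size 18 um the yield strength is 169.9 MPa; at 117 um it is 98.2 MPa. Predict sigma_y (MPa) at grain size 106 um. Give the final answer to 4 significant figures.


sigma_y = sigma0 + k / sqrt(d)
1/sqrt(d1) = 1/sqrt(1.8e-05) = 235.702;  1/sqrt(d2) = 92.45
k = (sigma1 - sigma2) / (1/sqrt(d1) - 1/sqrt(d2)) = (169.9 - 98.2) / (235.702 - 92.45) = 0.500516 MPa*m^0.5
sigma0 = sigma1 - k/sqrt(d1) = 169.9 - 0.500516*235.702 = 51.9273 MPa
sigma_y(d3) = 51.9273 + 0.500516 / sqrt(1.06e-04) = 100.5 MPa


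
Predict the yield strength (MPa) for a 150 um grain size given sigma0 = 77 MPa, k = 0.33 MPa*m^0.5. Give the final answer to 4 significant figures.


sigma_y = sigma0 + k / sqrt(d)
d = 150 um = 1.5e-04 m
sigma_y = 77 + 0.33 / sqrt(1.5e-04)
sigma_y = 103.9 MPa


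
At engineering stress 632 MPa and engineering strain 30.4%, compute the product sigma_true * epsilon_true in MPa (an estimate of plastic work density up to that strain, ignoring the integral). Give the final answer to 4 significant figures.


sigma_true = sigma_eng * (1 + epsilon_eng)
sigma_true = 632 * (1 + 0.304) = 824.128 MPa
epsilon_true = ln(1 + epsilon_eng)
epsilon_true = ln(1 + 0.304) = 0.265436
sigma_true * epsilon_true = 824.128 * 0.265436 = 218.8 MPa


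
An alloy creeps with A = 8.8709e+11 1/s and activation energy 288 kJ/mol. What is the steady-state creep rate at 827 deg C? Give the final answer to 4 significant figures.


rate = A * exp(-Q / (R*T))
T = 827 + 273.15 = 1100.15 K
rate = 8.8709e+11 * exp(-288e3 / (8.314 * 1100.15))
rate = 0.01877 1/s


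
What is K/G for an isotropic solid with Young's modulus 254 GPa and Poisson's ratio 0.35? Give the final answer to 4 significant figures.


G = E / (2*(1+nu))
G = 254 / (2*(1+0.35)) = 94.0741 GPa
K = E / (3*(1-2*nu))
K = 254 / (3*(1-2*0.35)) = 282.222 GPa
K/G = 282.222 / 94.0741 = 3


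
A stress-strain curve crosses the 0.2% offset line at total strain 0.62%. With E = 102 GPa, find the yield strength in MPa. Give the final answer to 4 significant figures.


Offset strain = 0.002
Elastic strain at yield = total_strain - offset = 6.2e-03 - 0.002 = 4.2e-03
sigma_y = E * elastic_strain = 102000 * 4.2e-03
sigma_y = 428.4 MPa


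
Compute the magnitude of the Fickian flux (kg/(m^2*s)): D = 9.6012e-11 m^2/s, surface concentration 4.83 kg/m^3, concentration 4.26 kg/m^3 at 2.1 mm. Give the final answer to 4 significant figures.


J = -D * (dC/dx) = D * (C1 - C2) / dx
J = 9.6012e-11 * (4.83 - 4.26) / 2.1e-03
J = 2.606e-08 kg/(m^2*s)


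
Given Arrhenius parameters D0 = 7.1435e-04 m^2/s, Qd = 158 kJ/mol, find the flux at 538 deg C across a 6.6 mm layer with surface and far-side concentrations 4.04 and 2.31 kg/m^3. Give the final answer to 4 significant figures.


Step 1: D = D0 * exp(-Qd/(R*T))
T = 538 + 273.15 = 811.15 K
D = 7.1435e-04 * exp(-158e3 / (8.314 * 811.15)) = 4.7754e-14 m^2/s
Step 2: J = D * (C1 - C2) / dx
J = 4.7754e-14 * (4.04 - 2.31) / 6.6e-03
J = 1.252e-11 kg/(m^2*s)


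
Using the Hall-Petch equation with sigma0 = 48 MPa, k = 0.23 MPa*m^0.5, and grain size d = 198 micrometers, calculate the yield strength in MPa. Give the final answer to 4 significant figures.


sigma_y = sigma0 + k / sqrt(d)
d = 198 um = 1.98e-04 m
sigma_y = 48 + 0.23 / sqrt(1.98e-04)
sigma_y = 64.35 MPa


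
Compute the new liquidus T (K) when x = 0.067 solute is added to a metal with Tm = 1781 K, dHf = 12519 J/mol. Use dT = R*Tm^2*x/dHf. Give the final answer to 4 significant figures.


dT = R*Tm^2*x / dHf
dT = 8.314 * 1781^2 * 0.067 / 12519
dT = 141.138 K
T_new = 1781 - 141.138 = 1640 K


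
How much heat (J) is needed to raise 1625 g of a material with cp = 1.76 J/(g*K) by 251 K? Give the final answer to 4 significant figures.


Q = m * cp * dT
Q = 1625 * 1.76 * 251
Q = 717900 J


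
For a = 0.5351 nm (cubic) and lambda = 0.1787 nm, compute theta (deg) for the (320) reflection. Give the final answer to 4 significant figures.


d = a / sqrt(h^2+k^2+l^2)
d = 0.5351 / sqrt(13) = 0.14841 nm
lambda = 2*d*sin(theta)  =>  sin(theta) = lambda / (2*d)
sin(theta) = 0.1787 / (2 * 0.14841) = 0.602048
theta = 37.02 deg


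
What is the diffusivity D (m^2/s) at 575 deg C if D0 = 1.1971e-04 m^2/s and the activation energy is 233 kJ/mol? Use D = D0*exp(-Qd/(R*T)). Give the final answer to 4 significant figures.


D = D0 * exp(-Qd / (R*T))
T = 848.15 K
D = 1.1971e-04 * exp(-233e3 / (8.314 * 848.15))
D = 5.345e-19 m^2/s


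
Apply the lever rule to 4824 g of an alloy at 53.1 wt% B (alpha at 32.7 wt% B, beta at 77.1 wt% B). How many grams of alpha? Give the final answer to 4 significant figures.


f_alpha = (C_beta - C0) / (C_beta - C_alpha)
f_alpha = (77.1 - 53.1) / (77.1 - 32.7) = 0.540541
m_alpha = f_alpha * m_total = 0.540541 * 4824 = 2608 g


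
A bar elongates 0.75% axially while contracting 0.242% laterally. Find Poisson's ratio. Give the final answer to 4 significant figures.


nu = -epsilon_lat / epsilon_axial
Lateral strain is contraction (negative), so using magnitudes:
nu = 0.242 / 0.75
nu = 0.3227


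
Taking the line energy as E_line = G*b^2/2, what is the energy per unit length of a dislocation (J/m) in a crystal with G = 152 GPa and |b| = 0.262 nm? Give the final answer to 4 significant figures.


E = G*b^2/2
b = 0.262 nm = 2.62e-10 m
G = 152 GPa = 1.52e+11 Pa
E = 0.5 * 1.52e+11 * (2.62e-10)^2
E = 5.217e-09 J/m


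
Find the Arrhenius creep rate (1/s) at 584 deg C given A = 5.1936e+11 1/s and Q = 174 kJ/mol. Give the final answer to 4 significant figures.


rate = A * exp(-Q / (R*T))
T = 584 + 273.15 = 857.15 K
rate = 5.1936e+11 * exp(-174e3 / (8.314 * 857.15))
rate = 12.93 1/s


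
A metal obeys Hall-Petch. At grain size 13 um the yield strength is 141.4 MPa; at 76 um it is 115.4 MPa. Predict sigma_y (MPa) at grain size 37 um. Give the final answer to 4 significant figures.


sigma_y = sigma0 + k / sqrt(d)
1/sqrt(d1) = 1/sqrt(1.3e-05) = 277.35;  1/sqrt(d2) = 114.708
k = (sigma1 - sigma2) / (1/sqrt(d1) - 1/sqrt(d2)) = (141.4 - 115.4) / (277.35 - 114.708) = 0.15986 MPa*m^0.5
sigma0 = sigma1 - k/sqrt(d1) = 141.4 - 0.15986*277.35 = 97.0628 MPa
sigma_y(d3) = 97.0628 + 0.15986 / sqrt(3.7e-05) = 123.3 MPa


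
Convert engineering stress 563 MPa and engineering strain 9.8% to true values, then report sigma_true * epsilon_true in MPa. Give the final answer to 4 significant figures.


sigma_true = sigma_eng * (1 + epsilon_eng)
sigma_true = 563 * (1 + 0.098) = 618.174 MPa
epsilon_true = ln(1 + epsilon_eng)
epsilon_true = ln(1 + 0.098) = 0.0934903
sigma_true * epsilon_true = 618.174 * 0.0934903 = 57.79 MPa


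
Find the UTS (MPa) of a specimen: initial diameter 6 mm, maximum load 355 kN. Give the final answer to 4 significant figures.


A0 = pi*(d/2)^2 = pi*(6/2)^2 = 28.2743 mm^2
UTS = F_max / A0 = 355*1000 / 28.2743
UTS = 12560 MPa


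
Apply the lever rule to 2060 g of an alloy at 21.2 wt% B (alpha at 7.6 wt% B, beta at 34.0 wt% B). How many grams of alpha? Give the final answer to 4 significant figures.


f_alpha = (C_beta - C0) / (C_beta - C_alpha)
f_alpha = (34.0 - 21.2) / (34.0 - 7.6) = 0.484848
m_alpha = f_alpha * m_total = 0.484848 * 2060 = 998.8 g


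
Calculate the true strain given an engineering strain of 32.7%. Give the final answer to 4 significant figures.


epsilon_true = ln(1 + epsilon_eng)
epsilon_true = ln(1 + 0.327)
epsilon_true = 0.2829


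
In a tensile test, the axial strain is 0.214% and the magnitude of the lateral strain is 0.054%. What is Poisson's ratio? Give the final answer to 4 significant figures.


nu = -epsilon_lat / epsilon_axial
Lateral strain is contraction (negative), so using magnitudes:
nu = 0.054 / 0.214
nu = 0.2523


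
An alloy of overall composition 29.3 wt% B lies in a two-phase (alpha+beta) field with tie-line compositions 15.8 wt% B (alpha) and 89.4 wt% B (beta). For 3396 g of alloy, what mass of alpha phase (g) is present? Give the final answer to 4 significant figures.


f_alpha = (C_beta - C0) / (C_beta - C_alpha)
f_alpha = (89.4 - 29.3) / (89.4 - 15.8) = 0.816576
m_alpha = f_alpha * m_total = 0.816576 * 3396 = 2773 g


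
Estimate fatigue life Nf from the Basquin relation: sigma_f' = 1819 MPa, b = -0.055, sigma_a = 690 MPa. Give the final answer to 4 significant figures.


sigma_a = sigma_f' * (2*Nf)^b
2*Nf = (sigma_a / sigma_f')^(1/b)
2*Nf = (690 / 1819)^(1/-0.055)
2*Nf = 4.51074e+07
Nf = 2.255e+07 cycles


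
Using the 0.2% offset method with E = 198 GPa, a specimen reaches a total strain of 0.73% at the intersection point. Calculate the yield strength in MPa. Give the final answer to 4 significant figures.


Offset strain = 0.002
Elastic strain at yield = total_strain - offset = 7.3e-03 - 0.002 = 5.3e-03
sigma_y = E * elastic_strain = 198000 * 5.3e-03
sigma_y = 1049 MPa


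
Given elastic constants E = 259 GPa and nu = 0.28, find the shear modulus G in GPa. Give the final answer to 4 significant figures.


G = E / (2*(1+nu))
G = 259 / (2*(1+0.28))
G = 101.2 GPa


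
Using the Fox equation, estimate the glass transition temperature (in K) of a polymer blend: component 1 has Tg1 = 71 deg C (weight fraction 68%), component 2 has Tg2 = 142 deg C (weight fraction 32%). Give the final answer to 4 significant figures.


1/Tg = w1/Tg1 + w2/Tg2 (in Kelvin)
Tg1 = 344.15 K, Tg2 = 415.15 K
1/Tg = 0.68/344.15 + 0.32/415.15
Tg = 364.1 K


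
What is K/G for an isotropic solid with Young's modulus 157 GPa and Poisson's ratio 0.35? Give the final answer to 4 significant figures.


G = E / (2*(1+nu))
G = 157 / (2*(1+0.35)) = 58.1481 GPa
K = E / (3*(1-2*nu))
K = 157 / (3*(1-2*0.35)) = 174.444 GPa
K/G = 174.444 / 58.1481 = 3


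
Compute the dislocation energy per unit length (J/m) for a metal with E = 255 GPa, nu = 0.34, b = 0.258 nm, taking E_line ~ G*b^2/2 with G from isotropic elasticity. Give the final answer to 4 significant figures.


Step 1: G = E / (2*(1+nu))
G = 255 / (2*(1+0.34)) = 95.1493 GPa = 9.51493e+10 Pa
Step 2: E_line = G*b^2/2
b = 0.258 nm = 2.58e-10 m
E_line = 0.5 * 9.51493e+10 * (2.58e-10)^2 = 3.167e-09 J/m


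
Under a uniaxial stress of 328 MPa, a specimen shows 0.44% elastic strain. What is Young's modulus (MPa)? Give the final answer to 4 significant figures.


E = sigma / epsilon
epsilon = 0.44% = 4.4e-03
E = 328 / 4.4e-03
E = 74550 MPa


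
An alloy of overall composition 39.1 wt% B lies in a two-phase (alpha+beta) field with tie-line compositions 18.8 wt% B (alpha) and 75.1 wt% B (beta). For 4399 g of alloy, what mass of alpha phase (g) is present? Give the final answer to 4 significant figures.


f_alpha = (C_beta - C0) / (C_beta - C_alpha)
f_alpha = (75.1 - 39.1) / (75.1 - 18.8) = 0.639432
m_alpha = f_alpha * m_total = 0.639432 * 4399 = 2813 g


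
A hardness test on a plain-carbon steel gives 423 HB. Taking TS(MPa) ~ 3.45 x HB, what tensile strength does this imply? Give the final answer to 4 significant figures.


TS (MPa) = 3.45 * HB
TS = 3.45 * 423
TS = 1459 MPa


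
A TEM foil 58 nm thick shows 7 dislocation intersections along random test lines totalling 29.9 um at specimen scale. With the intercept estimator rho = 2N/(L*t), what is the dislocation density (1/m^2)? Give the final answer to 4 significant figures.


rho = 2N / (L * t)
L = 29.9 um = 2.99e-05 m, t = 58 nm = 5.8e-08 m
rho = 2 * 7 / (2.99e-05 * 5.8e-08)
rho = 8.073e+12 1/m^2


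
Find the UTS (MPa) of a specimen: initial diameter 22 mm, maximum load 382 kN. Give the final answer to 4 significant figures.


A0 = pi*(d/2)^2 = pi*(22/2)^2 = 380.133 mm^2
UTS = F_max / A0 = 382*1000 / 380.133
UTS = 1005 MPa
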